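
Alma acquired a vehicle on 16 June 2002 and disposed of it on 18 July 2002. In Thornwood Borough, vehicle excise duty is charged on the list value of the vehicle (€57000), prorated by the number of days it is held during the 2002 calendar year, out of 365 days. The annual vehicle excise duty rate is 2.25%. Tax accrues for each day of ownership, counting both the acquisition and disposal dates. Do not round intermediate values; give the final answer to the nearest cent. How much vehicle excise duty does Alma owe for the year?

€115.95

Days held (16 June – 18 July 2002): 33 out of 365
Tax = €57000 × 2.25% × 33/365 = €115.9521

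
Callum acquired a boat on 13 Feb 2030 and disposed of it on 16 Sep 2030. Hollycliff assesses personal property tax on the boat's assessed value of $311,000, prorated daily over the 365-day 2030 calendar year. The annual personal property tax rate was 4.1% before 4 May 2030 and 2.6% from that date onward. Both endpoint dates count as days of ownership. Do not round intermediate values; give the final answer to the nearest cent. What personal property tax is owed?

$5,807.61

13 Feb – 3 May 2030: 80 days at 4.1% → $311,000 × 4.1% × 80/365 = $2,794.7397
4 May – 16 Sep 2030: 136 days at 2.6% → $311,000 × 2.6% × 136/365 = $3,012.8658
Total = $5,807.6055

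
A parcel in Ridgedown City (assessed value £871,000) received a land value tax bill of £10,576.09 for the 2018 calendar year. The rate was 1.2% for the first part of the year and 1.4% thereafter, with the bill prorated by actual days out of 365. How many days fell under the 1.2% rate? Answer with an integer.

339 days

Let d = days at the first rate; then 365 − d days at the second rate.
£871,000 × [1.2%·d + 1.4%·(365−d)] / 365 = £10,576.09
Solving gives d = 339, so the new rate took effect on 6 Dec 2018.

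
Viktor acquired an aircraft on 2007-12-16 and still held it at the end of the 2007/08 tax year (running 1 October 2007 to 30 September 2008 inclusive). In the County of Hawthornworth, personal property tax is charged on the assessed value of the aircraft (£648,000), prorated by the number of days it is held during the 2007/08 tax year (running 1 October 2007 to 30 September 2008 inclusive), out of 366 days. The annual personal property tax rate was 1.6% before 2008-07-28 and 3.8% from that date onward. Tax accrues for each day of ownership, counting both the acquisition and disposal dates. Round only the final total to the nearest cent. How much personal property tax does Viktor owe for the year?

£10,746.89

2007-12-16 to 2008-07-27: 225 days at 1.6% → £648,000 × 1.6% × 225/366 = £6,373.7705
2008-07-28 to 2008-09-30: 65 days at 3.8% → £648,000 × 3.8% × 65/366 = £4,373.1148
Total = £10,746.8852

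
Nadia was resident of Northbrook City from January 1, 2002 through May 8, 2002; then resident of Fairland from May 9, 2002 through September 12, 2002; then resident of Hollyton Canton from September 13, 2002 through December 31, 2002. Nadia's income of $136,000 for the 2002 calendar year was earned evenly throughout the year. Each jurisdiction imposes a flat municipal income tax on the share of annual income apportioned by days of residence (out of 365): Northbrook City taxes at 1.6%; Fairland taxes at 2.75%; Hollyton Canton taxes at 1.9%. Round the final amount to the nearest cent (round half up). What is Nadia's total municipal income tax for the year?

$2,843.15

Northbrook City, January 1 – May 8, 2002: 128 days → $136,000 × 1.6% × 128/365 = $763.0904
Fairland, May 9 – September 12, 2002: 127 days → $136,000 × 2.75% × 127/365 = $1,301.3151
Hollyton Canton, September 13 – December 31, 2002: 110 days → $136,000 × 1.9% × 110/365 = $778.7397
Total = $2,843.1452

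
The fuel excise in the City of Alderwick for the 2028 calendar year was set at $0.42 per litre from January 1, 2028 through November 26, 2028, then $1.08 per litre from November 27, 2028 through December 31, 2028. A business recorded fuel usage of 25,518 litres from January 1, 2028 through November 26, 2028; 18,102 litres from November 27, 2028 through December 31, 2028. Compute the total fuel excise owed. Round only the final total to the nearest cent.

January 1 – November 26, 2028: 25,518 litres at $0.42/litre → $10,717.56
November 27 – December 31, 2028: 18,102 litres at $1.08/litre → $19,550.16

$30,267.72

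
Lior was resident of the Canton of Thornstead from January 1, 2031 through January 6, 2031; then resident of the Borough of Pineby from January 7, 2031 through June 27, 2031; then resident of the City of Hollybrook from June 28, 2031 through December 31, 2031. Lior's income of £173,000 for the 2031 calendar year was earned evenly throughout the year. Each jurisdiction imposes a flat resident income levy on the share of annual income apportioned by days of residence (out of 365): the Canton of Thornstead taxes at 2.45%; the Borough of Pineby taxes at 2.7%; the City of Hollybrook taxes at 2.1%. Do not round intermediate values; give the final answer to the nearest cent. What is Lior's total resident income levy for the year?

£4,132.09

The Canton of Thornstead, January 1 – January 6, 2031: 6 days → £173,000 × 2.45% × 6/365 = £69.6740
The Borough of Pineby, January 7 – June 27, 2031: 172 days → £173,000 × 2.7% × 172/365 = £2,201.1288
The City of Hollybrook, June 28 – December 31, 2031: 187 days → £173,000 × 2.1% × 187/365 = £1,861.2904
Total = £4,132.0932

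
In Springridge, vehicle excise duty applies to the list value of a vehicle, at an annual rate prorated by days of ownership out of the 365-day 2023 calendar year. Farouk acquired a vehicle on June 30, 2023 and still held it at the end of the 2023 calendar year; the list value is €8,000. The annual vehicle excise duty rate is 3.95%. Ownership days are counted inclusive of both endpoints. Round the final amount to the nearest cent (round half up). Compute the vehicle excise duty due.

Days held (June 30 – December 31, 2023): 185 out of 365
Tax = €8,000 × 3.95% × 185/365 = €160.1644

€160.16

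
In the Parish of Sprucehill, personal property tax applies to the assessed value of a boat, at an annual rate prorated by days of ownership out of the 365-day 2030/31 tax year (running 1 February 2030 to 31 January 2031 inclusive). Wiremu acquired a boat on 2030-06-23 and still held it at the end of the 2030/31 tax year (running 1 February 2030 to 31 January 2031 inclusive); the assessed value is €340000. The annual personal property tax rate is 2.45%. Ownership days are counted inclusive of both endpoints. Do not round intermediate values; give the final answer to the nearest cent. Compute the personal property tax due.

€5089.29

Days held (2030-06-23 to 2031-01-31): 223 out of 365
Tax = €340000 × 2.45% × 223/365 = €5089.2877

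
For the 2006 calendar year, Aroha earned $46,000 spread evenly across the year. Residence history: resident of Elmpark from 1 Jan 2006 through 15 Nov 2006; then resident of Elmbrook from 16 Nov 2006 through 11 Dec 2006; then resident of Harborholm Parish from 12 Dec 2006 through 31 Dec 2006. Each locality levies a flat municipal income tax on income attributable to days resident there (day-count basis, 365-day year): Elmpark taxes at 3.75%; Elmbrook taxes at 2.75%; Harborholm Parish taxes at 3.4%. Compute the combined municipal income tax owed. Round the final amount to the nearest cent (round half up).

Elmpark, 1 Jan – 15 Nov 2006: 319 days → $46,000 × 3.75% × 319/365 = $1,507.6027
Elmbrook, 16 Nov – 11 Dec 2006: 26 days → $46,000 × 2.75% × 26/365 = $90.1096
Harborholm Parish, 12 Dec – 31 Dec 2006: 20 days → $46,000 × 3.4% × 20/365 = $85.6986
Total = $1,683.4110

$1,683.41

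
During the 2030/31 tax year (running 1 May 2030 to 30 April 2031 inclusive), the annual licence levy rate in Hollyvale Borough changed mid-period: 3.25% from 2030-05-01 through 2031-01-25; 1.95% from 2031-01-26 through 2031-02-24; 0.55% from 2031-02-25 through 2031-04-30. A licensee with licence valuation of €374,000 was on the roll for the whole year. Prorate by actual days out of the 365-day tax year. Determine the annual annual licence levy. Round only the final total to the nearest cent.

2030-05-01 to 2031-01-25: 270 days at 3.25% → €374,000 × 3.25% × 270/365 = €8,991.3699
2031-01-26 to 2031-02-24: 30 days at 1.95% → €374,000 × 1.95% × 30/365 = €599.4247
2031-02-25 to 2031-04-30: 65 days at 0.55% → €374,000 × 0.55% × 65/365 = €366.3151
Total = €9,957.1096

€9,957.11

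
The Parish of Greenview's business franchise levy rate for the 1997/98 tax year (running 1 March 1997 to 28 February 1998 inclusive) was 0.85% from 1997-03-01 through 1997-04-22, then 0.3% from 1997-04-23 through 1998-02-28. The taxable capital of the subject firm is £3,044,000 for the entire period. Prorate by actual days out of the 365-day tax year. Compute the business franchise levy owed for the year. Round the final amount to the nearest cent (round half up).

1997-03-01 to 1997-04-22: 53 days at 0.85% → £3,044,000 × 0.85% × 53/365 = £3,757.0466
1997-04-23 to 1998-02-28: 312 days at 0.3% → £3,044,000 × 0.3% × 312/365 = £7,805.9836
Total = £11,563.0301

£11,563.03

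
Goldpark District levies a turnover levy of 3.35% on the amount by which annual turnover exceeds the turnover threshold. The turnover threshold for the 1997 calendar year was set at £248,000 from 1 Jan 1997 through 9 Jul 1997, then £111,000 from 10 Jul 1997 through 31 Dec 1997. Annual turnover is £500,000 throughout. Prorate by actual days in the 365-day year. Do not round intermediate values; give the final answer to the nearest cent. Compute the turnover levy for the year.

£10,642.45

1 Jan – 9 Jul 1997: 190 days, exemption £248,000 → (£500,000 − £248,000) × 3.35% × 190/365 = £4,394.4658
10 Jul – 31 Dec 1997: 175 days, exemption £111,000 → (£500,000 − £111,000) × 3.35% × 175/365 = £6,247.9795
Total = £10,642.4452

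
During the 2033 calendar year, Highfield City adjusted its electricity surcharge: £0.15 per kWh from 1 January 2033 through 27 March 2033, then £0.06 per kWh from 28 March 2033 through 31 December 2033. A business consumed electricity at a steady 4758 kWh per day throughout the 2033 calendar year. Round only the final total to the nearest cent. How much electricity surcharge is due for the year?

1 January – 27 March 2033: 86 days × 4758 kWh/day = 409,188 kWh at £0.15/kWh → £61,378.20
28 March – 31 December 2033: 279 days × 4758 kWh/day = 1,327,482 kWh at £0.06/kWh → £79,648.92

£141,027.12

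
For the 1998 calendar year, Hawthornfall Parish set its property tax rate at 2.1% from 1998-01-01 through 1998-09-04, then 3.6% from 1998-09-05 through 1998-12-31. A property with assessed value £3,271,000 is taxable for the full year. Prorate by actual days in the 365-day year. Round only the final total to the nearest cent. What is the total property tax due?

1998-01-01 to 1998-09-04: 247 days at 2.1% → £3,271,000 × 2.1% × 247/365 = £46,484.0466
1998-09-05 to 1998-12-31: 118 days at 3.6% → £3,271,000 × 3.6% × 118/365 = £38,069.0630
Total = £84,553.1096

£84,553.11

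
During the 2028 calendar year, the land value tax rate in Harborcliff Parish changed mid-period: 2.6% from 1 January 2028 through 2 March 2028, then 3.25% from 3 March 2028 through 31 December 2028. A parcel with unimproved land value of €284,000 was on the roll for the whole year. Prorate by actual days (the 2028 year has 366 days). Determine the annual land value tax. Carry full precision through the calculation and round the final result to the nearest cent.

€8,917.29

1 January – 2 March 2028: 62 days at 2.6% → €284,000 × 2.6% × 62/366 = €1,250.8415
3 March – 31 December 2028: 304 days at 3.25% → €284,000 × 3.25% × 304/366 = €7,666.4481
Total = €8,917.2896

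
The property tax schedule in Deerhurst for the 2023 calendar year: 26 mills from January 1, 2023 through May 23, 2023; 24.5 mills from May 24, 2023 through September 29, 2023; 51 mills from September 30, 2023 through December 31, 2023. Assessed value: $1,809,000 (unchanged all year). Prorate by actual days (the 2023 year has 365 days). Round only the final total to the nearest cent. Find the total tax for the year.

$57,598.06

January 1 – May 23, 2023: 143 days at 26 mills → $1,809,000 × 2.6% × 143/365 = $18,427.0192
May 24 – September 29, 2023: 129 days at 24.5 mills → $1,809,000 × 2.45% × 129/365 = $15,663.9575
September 30 – December 31, 2023: 93 days at 51 mills → $1,809,000 × 5.1% × 93/365 = $23,507.0877
Total = $57,598.0644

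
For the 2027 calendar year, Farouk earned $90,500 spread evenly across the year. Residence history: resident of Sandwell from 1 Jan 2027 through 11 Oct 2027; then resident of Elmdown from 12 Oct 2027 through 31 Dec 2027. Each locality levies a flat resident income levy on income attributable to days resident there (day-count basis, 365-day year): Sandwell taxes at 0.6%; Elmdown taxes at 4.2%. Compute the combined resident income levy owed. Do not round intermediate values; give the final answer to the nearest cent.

$1,266.01

Sandwell, 1 Jan – 11 Oct 2027: 284 days → $90,500 × 0.6% × 284/365 = $422.4986
Elmdown, 12 Oct – 31 Dec 2027: 81 days → $90,500 × 4.2% × 81/365 = $843.5096
Total = $1,266.0082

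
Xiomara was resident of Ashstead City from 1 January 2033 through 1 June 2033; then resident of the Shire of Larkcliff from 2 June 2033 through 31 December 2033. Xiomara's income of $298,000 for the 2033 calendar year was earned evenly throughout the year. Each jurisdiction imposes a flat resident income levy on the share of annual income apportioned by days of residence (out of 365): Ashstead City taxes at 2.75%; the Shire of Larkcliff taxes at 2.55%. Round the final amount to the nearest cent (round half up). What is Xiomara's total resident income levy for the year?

$7,847.20

Ashstead City, 1 January – 1 June 2033: 152 days → $298,000 × 2.75% × 152/365 = $3,412.7123
The Shire of Larkcliff, 2 June – 31 December 2033: 213 days → $298,000 × 2.55% × 213/365 = $4,434.4849
Total = $7,847.1973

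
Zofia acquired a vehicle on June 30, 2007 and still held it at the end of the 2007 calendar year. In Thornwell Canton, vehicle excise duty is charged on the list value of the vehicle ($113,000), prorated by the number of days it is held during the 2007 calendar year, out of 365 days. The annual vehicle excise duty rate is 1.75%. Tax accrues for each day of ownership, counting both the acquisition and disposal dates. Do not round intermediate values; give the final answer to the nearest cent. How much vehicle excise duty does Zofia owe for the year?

$1,002.29

Days held (June 30 – December 31, 2007): 185 out of 365
Tax = $113,000 × 1.75% × 185/365 = $1,002.2945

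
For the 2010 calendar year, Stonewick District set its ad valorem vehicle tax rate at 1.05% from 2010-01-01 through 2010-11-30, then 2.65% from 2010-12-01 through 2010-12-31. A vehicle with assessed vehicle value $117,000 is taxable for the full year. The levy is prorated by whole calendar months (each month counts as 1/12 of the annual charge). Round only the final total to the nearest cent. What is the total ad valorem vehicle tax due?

2010-01-01 to 2010-11-30: 11 months at 1.05% → $117,000 × 1.05% × 11/12 = $1,126.1250
2010-12-01 to 2010-12-31: 1 month at 2.65% → $117,000 × 2.65% × 1/12 = $258.3750
Total = $1,384.5000

$1,384.50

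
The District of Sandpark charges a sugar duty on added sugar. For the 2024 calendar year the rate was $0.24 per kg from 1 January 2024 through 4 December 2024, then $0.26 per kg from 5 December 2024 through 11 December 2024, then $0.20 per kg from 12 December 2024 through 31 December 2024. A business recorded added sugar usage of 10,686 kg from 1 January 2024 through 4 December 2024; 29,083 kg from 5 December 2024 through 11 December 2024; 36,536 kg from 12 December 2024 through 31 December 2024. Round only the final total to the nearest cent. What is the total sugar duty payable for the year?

$17,433.42

1 January – 4 December 2024: 10,686 kg at $0.24/kg → $2,564.64
5 December – 11 December 2024: 29,083 kg at $0.26/kg → $7,561.58
12 December – 31 December 2024: 36,536 kg at $0.20/kg → $7,307.20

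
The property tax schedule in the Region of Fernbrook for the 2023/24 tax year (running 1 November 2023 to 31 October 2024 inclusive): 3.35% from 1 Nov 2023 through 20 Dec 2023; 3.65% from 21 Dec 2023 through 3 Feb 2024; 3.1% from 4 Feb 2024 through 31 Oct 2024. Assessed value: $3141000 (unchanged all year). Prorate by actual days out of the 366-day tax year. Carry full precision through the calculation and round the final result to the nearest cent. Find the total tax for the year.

$100567.78

1 Nov – 20 Dec 2023: 50 days at 3.35% → $3141000 × 3.35% × 50/366 = $14374.7951
21 Dec 2023 – 3 Feb 2024: 45 days at 3.65% → $3141000 × 3.65% × 45/366 = $14095.8811
4 Feb – 31 Oct 2024: 271 days at 3.1% → $3141000 × 3.1% × 271/366 = $72097.1066
Total = $100567.7828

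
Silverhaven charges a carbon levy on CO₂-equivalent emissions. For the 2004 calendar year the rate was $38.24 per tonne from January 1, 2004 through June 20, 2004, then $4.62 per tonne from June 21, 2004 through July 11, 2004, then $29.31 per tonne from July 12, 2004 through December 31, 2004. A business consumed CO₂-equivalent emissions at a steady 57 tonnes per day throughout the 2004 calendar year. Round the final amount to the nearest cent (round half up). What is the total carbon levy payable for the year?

January 1 – June 20, 2004: 172 days × 57 tonnes/day = 9,804 tonnes at $38.24/tonne → $374,904.96
June 21 – July 11, 2004: 21 days × 57 tonnes/day = 1,197 tonnes at $4.62/tonne → $5,530.14
July 12 – December 31, 2004: 173 days × 57 tonnes/day = 9,861 tonnes at $29.31/tonne → $289,025.91

$669,461.01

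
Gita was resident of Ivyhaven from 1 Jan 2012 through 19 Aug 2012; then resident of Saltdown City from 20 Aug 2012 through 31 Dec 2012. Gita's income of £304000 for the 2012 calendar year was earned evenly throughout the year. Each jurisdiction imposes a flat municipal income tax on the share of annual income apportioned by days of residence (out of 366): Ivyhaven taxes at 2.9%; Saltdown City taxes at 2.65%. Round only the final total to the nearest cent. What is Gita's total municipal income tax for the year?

Ivyhaven, 1 Jan – 19 Aug 2012: 232 days → £304000 × 2.9% × 232/366 = £5588.2842
Saltdown City, 20 Aug – 31 Dec 2012: 134 days → £304000 × 2.65% × 134/366 = £2949.4645
Total = £8537.7486

£8537.75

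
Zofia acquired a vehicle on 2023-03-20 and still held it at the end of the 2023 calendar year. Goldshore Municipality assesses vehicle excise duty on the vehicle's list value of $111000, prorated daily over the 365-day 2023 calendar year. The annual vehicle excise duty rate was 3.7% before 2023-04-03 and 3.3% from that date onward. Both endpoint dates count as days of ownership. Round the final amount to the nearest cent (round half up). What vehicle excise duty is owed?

$2897.25

2023-03-20 to 2023-04-02: 14 days at 3.7% → $111000 × 3.7% × 14/365 = $157.5288
2023-04-03 to 2023-12-31: 273 days at 3.3% → $111000 × 3.3% × 273/365 = $2739.7233
Total = $2897.2521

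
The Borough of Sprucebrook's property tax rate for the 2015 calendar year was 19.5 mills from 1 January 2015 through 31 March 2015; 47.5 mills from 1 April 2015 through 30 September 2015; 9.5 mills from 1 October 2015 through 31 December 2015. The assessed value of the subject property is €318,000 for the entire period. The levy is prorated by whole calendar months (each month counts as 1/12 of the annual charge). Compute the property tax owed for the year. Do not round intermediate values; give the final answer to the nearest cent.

1 January – 31 March 2015: 3 months at 19.5 mills → €318,000 × 1.95% × 3/12 = €1,550.2500
1 April – 30 September 2015: 6 months at 47.5 mills → €318,000 × 4.75% × 6/12 = €7,552.5000
1 October – 31 December 2015: 3 months at 9.5 mills → €318,000 × 0.95% × 3/12 = €755.2500
Total = €9,858.0000

€9,858.00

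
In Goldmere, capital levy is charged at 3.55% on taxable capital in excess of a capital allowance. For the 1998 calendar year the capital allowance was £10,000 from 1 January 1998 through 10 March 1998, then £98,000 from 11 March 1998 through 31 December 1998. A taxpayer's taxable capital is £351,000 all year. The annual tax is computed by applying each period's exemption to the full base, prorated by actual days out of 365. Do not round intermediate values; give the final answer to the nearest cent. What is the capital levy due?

£9,572.06

1 January – 10 March 1998: 69 days, exemption £10,000 → (£351,000 − £10,000) × 3.55% × 69/365 = £2,288.4370
11 March – 31 December 1998: 296 days, exemption £98,000 → (£351,000 − £98,000) × 3.55% × 296/365 = £7,283.6274
Total = £9,572.0644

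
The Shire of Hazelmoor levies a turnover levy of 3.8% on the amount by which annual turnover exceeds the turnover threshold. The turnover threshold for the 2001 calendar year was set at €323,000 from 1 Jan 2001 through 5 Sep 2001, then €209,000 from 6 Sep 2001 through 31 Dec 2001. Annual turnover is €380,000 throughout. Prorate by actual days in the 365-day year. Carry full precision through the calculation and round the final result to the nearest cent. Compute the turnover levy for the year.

€3,554.61

1 Jan – 5 Sep 2001: 248 days, exemption €323,000 → (€380,000 − €323,000) × 3.8% × 248/365 = €1,471.6932
6 Sep – 31 Dec 2001: 117 days, exemption €209,000 → (€380,000 − €209,000) × 3.8% × 117/365 = €2,082.9205
Total = €3,554.6137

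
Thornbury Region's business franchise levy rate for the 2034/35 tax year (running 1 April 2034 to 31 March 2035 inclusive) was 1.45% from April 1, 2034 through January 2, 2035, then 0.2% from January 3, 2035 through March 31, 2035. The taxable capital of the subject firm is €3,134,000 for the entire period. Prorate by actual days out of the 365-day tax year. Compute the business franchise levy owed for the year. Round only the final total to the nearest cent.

€35,998.07

April 1, 2034 – January 2, 2035: 277 days at 1.45% → €3,134,000 × 1.45% × 277/365 = €34,486.8795
January 3 – March 31, 2035: 88 days at 0.2% → €3,134,000 × 0.2% × 88/365 = €1,511.1890
Total = €35,998.0685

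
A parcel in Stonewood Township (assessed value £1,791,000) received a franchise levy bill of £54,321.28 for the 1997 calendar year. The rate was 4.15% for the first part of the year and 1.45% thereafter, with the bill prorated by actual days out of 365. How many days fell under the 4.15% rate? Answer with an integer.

Let d = days at the first rate; then 365 − d days at the second rate.
£1,791,000 × [4.15%·d + 1.45%·(365−d)] / 365 = £54,321.28
Solving gives d = 214, so the new rate took effect on August 3, 1997.

214 days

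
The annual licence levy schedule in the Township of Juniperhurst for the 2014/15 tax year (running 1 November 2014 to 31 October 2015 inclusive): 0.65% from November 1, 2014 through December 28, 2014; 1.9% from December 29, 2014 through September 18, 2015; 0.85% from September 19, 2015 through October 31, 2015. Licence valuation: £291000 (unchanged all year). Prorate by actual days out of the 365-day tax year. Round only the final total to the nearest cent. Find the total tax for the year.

£4591.02

November 1 – December 28, 2014: 58 days at 0.65% → £291000 × 0.65% × 58/365 = £300.5671
December 29, 2014 – September 18, 2015: 264 days at 1.9% → £291000 × 1.9% × 264/365 = £3999.0575
September 19 – October 31, 2015: 43 days at 0.85% → £291000 × 0.85% × 43/365 = £291.3986
Total = £4591.0233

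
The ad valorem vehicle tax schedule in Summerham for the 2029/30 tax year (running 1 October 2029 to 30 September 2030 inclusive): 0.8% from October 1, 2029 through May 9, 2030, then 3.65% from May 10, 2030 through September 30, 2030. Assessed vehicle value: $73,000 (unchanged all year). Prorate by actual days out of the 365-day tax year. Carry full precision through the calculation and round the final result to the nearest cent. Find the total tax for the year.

$1,404.80

October 1, 2029 – May 9, 2030: 221 days at 0.8% → $73,000 × 0.8% × 221/365 = $353.6000
May 10 – September 30, 2030: 144 days at 3.65% → $73,000 × 3.65% × 144/365 = $1,051.2000
Total = $1,404.8000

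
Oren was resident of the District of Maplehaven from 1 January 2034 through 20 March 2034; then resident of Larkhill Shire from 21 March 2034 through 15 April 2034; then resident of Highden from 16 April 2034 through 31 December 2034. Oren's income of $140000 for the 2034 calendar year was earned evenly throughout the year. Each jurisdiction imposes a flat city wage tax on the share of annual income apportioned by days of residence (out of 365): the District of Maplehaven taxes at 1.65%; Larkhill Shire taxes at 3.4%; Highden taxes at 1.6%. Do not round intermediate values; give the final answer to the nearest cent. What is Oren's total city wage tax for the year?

$2434.66

The District of Maplehaven, 1 January – 20 March 2034: 79 days → $140000 × 1.65% × 79/365 = $499.9726
Larkhill Shire, 21 March – 15 April 2034: 26 days → $140000 × 3.4% × 26/365 = $339.0685
Highden, 16 April – 31 December 2034: 260 days → $140000 × 1.6% × 260/365 = $1595.6164
Total = $2434.6575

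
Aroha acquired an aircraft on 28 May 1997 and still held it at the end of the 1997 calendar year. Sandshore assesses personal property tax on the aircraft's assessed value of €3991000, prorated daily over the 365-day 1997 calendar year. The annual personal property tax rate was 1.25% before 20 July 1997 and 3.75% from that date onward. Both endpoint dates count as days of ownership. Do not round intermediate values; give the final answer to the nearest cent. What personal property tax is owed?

€74899.59

28 May – 19 July 1997: 53 days at 1.25% → €3991000 × 1.25% × 53/365 = €7243.9384
20 July – 31 December 1997: 165 days at 3.75% → €3991000 × 3.75% × 165/365 = €67655.6507
Total = €74899.5890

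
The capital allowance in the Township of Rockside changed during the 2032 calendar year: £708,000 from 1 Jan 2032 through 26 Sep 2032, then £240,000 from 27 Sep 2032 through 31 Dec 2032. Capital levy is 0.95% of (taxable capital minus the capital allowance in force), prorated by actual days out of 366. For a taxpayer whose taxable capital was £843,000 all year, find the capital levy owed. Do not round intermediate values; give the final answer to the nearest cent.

£2,448.66

1 Jan – 26 Sep 2032: 270 days, exemption £708,000 → (£843,000 − £708,000) × 0.95% × 270/366 = £946.1066
27 Sep – 31 Dec 2032: 96 days, exemption £240,000 → (£843,000 − £240,000) × 0.95% × 96/366 = £1,502.5574
Total = £2,448.6639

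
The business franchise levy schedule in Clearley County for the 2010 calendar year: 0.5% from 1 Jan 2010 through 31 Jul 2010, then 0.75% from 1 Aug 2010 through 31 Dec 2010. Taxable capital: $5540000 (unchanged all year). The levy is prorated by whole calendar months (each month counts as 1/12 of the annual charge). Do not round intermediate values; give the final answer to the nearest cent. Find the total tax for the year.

1 Jan – 31 Jul 2010: 7 months at 0.5% → $5540000 × 0.5% × 7/12 = $16158.3333
1 Aug – 31 Dec 2010: 5 months at 0.75% → $5540000 × 0.75% × 5/12 = $17312.5000
Total = $33470.8333

$33470.83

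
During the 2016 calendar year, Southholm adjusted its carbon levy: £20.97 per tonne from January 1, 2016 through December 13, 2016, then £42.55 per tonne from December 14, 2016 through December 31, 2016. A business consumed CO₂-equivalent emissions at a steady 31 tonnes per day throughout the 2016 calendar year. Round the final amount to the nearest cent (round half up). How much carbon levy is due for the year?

January 1 – December 13, 2016: 348 days × 31 tonnes/day = 10,788 tonnes at £20.97/tonne → £226,224.36
December 14 – December 31, 2016: 18 days × 31 tonnes/day = 558 tonnes at £42.55/tonne → £23,742.90

£249,967.26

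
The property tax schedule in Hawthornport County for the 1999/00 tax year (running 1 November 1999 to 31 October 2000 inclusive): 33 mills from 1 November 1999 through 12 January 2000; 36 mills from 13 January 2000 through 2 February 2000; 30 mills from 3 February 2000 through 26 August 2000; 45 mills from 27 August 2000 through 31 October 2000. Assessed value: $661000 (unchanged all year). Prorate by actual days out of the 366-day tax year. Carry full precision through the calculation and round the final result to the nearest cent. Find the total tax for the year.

$22241.02

1 November 1999 – 12 January 2000: 73 days at 33 mills → $661000 × 3.3% × 73/366 = $4350.6803
13 January – 2 February 2000: 21 days at 36 mills → $661000 × 3.6% × 21/366 = $1365.3443
3 February – 26 August 2000: 206 days at 30 mills → $661000 × 3% × 206/366 = $11161.1475
27 August – 31 October 2000: 66 days at 45 mills → $661000 × 4.5% × 66/366 = $5363.8525
Total = $22241.0246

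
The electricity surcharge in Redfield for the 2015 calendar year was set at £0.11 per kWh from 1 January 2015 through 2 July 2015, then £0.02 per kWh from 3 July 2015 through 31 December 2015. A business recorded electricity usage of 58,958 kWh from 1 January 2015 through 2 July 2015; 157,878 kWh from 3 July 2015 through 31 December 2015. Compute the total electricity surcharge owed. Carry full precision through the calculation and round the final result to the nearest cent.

£9,642.94

1 January – 2 July 2015: 58,958 kWh at £0.11/kWh → £6,485.38
3 July – 31 December 2015: 157,878 kWh at £0.02/kWh → £3,157.56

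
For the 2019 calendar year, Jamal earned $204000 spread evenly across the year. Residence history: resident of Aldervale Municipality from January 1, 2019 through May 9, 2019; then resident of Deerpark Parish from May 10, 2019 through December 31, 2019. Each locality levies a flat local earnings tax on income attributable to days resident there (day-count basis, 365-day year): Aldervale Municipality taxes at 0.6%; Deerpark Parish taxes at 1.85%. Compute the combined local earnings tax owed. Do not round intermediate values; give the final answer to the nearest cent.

Aldervale Municipality, January 1 – May 9, 2019: 129 days → $204000 × 0.6% × 129/365 = $432.5918
Deerpark Parish, May 10 – December 31, 2019: 236 days → $204000 × 1.85% × 236/365 = $2440.1753
Total = $2872.7671

$2872.77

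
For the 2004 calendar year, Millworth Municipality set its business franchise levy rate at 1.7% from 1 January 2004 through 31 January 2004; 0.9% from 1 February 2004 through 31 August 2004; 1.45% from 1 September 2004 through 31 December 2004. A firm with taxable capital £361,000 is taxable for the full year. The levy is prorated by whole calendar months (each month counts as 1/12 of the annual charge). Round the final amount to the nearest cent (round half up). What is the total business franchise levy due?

1 January – 31 January 2004: 1 month at 1.7% → £361,000 × 1.7% × 1/12 = £511.4167
1 February – 31 August 2004: 7 months at 0.9% → £361,000 × 0.9% × 7/12 = £1,895.2500
1 September – 31 December 2004: 4 months at 1.45% → £361,000 × 1.45% × 4/12 = £1,744.8333
Total = £4,151.5000

£4,151.50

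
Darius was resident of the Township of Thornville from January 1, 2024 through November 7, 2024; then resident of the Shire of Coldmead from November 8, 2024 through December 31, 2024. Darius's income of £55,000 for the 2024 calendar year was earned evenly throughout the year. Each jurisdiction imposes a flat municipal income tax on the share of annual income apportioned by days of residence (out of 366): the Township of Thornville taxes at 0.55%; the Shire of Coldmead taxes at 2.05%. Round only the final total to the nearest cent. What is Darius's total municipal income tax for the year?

£424.22

The Township of Thornville, January 1 – November 7, 2024: 312 days → £55,000 × 0.55% × 312/366 = £257.8689
The Shire of Coldmead, November 8 – December 31, 2024: 54 days → £55,000 × 2.05% × 54/366 = £166.3525
Total = £424.2213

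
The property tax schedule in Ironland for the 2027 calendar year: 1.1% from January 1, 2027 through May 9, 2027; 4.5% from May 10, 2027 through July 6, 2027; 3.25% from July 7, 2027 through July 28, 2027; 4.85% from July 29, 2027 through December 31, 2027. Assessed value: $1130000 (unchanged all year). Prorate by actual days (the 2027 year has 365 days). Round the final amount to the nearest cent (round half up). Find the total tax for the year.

January 1 – May 9, 2027: 129 days at 1.1% → $1130000 × 1.1% × 129/365 = $4393.0685
May 10 – July 6, 2027: 58 days at 4.5% → $1130000 × 4.5% × 58/365 = $8080.2740
July 7 – July 28, 2027: 22 days at 3.25% → $1130000 × 3.25% × 22/365 = $2213.5616
July 29 – December 31, 2027: 156 days at 4.85% → $1130000 × 4.85% × 156/365 = $23423.5068
Total = $38110.4110

$38110.41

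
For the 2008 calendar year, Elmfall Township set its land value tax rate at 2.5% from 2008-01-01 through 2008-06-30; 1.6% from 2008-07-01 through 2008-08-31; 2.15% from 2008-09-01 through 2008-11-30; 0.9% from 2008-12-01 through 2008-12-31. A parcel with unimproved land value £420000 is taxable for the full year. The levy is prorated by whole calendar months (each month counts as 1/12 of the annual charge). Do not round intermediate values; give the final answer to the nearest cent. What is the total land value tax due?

£8942.50

2008-01-01 to 2008-06-30: 6 months at 2.5% → £420000 × 2.5% × 6/12 = £5250.0000
2008-07-01 to 2008-08-31: 2 months at 1.6% → £420000 × 1.6% × 2/12 = £1120.0000
2008-09-01 to 2008-11-30: 3 months at 2.15% → £420000 × 2.15% × 3/12 = £2257.5000
2008-12-01 to 2008-12-31: 1 month at 0.9% → £420000 × 0.9% × 1/12 = £315.0000
Total = £8942.5000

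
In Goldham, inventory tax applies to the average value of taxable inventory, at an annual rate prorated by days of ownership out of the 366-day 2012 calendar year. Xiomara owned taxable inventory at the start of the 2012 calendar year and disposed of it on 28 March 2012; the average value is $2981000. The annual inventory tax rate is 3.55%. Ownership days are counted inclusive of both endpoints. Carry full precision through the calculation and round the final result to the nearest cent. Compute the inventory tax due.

$25444.38

Days held (1 January – 28 March 2012): 88 out of 366
Tax = $2981000 × 3.55% × 88/366 = $25444.3825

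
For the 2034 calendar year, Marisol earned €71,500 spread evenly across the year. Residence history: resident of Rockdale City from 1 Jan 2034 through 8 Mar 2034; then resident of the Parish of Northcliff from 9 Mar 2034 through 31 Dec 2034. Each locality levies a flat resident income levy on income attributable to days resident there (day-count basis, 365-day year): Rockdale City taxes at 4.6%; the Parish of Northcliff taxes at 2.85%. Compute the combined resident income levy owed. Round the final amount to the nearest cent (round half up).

Rockdale City, 1 Jan – 8 Mar 2034: 67 days → €71,500 × 4.6% × 67/365 = €603.7342
The Parish of Northcliff, 9 Mar – 31 Dec 2034: 298 days → €71,500 × 2.85% × 298/365 = €1,663.6973
Total = €2,267.4315

€2,267.43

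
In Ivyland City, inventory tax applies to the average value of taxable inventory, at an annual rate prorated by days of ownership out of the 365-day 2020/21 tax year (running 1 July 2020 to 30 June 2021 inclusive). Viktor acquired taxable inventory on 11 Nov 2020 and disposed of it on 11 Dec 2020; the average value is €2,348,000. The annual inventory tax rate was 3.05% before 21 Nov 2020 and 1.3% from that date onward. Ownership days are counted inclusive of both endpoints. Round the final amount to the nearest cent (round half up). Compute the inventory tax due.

€3,718.20

11 Nov – 20 Nov 2020: 10 days at 3.05% → €2,348,000 × 3.05% × 10/365 = €1,962.0274
21 Nov – 11 Dec 2020: 21 days at 1.3% → €2,348,000 × 1.3% × 21/365 = €1,756.1753
Total = €3,718.2027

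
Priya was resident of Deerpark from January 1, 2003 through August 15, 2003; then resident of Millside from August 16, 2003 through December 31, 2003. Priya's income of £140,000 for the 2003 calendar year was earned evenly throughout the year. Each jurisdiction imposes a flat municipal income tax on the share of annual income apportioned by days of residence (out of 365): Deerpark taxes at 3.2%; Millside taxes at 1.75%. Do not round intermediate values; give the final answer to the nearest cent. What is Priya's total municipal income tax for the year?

£3,712.49

Deerpark, January 1 – August 15, 2003: 227 days → £140,000 × 3.2% × 227/365 = £2,786.1918
Millside, August 16 – December 31, 2003: 138 days → £140,000 × 1.75% × 138/365 = £926.3014
Total = £3,712.4932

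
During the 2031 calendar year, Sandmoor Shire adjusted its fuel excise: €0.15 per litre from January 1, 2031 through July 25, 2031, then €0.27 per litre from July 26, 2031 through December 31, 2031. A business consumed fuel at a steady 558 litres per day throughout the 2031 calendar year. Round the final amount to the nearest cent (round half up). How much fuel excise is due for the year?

€41197.14

January 1 – July 25, 2031: 206 days × 558 litres/day = 114,948 litres at €0.15/litre → €17242.20
July 26 – December 31, 2031: 159 days × 558 litres/day = 88,722 litres at €0.27/litre → €23954.94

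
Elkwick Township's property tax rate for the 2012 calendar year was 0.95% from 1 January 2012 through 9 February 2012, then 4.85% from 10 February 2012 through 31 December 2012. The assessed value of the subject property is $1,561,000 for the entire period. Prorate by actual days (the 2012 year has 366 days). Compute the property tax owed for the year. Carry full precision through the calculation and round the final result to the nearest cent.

1 January – 9 February 2012: 40 days at 0.95% → $1,561,000 × 0.95% × 40/366 = $1,620.7104
10 February – 31 December 2012: 326 days at 4.85% → $1,561,000 × 4.85% × 326/366 = $67,434.3470
Total = $69,055.0574

$69,055.06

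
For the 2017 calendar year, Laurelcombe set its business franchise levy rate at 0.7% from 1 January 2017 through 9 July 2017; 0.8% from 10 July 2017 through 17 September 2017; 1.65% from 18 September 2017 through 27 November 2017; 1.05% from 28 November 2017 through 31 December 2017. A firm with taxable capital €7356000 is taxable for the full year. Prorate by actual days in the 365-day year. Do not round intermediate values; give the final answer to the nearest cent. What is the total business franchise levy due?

1 January – 9 July 2017: 190 days at 0.7% → €7356000 × 0.7% × 190/365 = €26804.0548
10 July – 17 September 2017: 70 days at 0.8% → €7356000 × 0.8% × 70/365 = €11285.9178
18 September – 27 November 2017: 71 days at 1.65% → €7356000 × 1.65% × 71/365 = €23609.7370
28 November – 31 December 2017: 34 days at 1.05% → €7356000 × 1.05% × 34/365 = €7194.7726
Total = €68894.4822

€68894.48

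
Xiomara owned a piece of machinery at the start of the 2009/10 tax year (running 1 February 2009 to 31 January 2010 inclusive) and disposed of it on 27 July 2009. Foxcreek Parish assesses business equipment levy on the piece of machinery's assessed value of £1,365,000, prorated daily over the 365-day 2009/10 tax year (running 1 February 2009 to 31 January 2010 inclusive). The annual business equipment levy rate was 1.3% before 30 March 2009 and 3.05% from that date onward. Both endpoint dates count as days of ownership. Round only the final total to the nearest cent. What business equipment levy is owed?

1 February – 29 March 2009: 57 days at 1.3% → £1,365,000 × 1.3% × 57/365 = £2,771.1370
30 March – 27 July 2009: 120 days at 3.05% → £1,365,000 × 3.05% × 120/365 = £13,687.3973
Total = £16,458.5342

£16,458.53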